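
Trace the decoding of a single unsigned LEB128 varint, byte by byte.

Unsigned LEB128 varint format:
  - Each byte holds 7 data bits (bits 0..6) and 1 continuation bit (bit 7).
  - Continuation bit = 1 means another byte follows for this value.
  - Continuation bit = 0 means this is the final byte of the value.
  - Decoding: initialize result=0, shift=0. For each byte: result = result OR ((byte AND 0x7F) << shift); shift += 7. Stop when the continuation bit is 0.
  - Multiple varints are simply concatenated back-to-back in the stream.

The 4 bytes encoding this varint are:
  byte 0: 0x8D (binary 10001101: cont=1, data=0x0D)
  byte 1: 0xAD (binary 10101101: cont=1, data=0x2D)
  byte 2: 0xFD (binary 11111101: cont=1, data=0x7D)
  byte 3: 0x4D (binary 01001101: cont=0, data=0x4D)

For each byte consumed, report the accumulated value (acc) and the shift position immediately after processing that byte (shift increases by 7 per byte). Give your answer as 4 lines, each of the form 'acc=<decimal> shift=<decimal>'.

byte 0=0x8D: payload=0x0D=13, contrib = 13<<0 = 13; acc -> 13, shift -> 7
byte 1=0xAD: payload=0x2D=45, contrib = 45<<7 = 5760; acc -> 5773, shift -> 14
byte 2=0xFD: payload=0x7D=125, contrib = 125<<14 = 2048000; acc -> 2053773, shift -> 21
byte 3=0x4D: payload=0x4D=77, contrib = 77<<21 = 161480704; acc -> 163534477, shift -> 28

Answer: acc=13 shift=7
acc=5773 shift=14
acc=2053773 shift=21
acc=163534477 shift=28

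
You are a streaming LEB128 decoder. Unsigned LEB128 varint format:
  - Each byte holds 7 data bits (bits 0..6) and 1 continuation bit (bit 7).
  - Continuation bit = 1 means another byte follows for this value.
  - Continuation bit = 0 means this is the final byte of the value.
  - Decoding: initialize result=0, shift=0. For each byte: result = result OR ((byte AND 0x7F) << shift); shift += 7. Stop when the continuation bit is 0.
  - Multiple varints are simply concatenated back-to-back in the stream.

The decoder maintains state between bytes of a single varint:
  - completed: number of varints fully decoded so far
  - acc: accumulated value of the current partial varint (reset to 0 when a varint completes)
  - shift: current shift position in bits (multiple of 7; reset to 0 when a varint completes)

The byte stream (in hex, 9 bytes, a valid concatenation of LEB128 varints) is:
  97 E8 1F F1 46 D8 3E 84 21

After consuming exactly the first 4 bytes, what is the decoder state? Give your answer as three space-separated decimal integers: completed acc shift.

Answer: 1 113 7

Derivation:
byte[0]=0x97 cont=1 payload=0x17: acc |= 23<<0 -> completed=0 acc=23 shift=7
byte[1]=0xE8 cont=1 payload=0x68: acc |= 104<<7 -> completed=0 acc=13335 shift=14
byte[2]=0x1F cont=0 payload=0x1F: varint #1 complete (value=521239); reset -> completed=1 acc=0 shift=0
byte[3]=0xF1 cont=1 payload=0x71: acc |= 113<<0 -> completed=1 acc=113 shift=7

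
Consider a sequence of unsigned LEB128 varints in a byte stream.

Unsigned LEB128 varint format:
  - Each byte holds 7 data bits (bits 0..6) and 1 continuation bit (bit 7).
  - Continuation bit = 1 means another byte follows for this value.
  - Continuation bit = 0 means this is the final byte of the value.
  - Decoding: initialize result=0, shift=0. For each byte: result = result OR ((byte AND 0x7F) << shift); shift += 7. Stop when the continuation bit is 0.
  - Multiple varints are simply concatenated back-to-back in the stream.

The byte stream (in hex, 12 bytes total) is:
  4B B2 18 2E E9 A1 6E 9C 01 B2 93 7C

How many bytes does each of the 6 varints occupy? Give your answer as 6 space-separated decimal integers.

Answer: 1 2 1 3 2 3

Derivation:
  byte[0]=0x4B cont=0 payload=0x4B=75: acc |= 75<<0 -> acc=75 shift=7 [end]
Varint 1: bytes[0:1] = 4B -> value 75 (1 byte(s))
  byte[1]=0xB2 cont=1 payload=0x32=50: acc |= 50<<0 -> acc=50 shift=7
  byte[2]=0x18 cont=0 payload=0x18=24: acc |= 24<<7 -> acc=3122 shift=14 [end]
Varint 2: bytes[1:3] = B2 18 -> value 3122 (2 byte(s))
  byte[3]=0x2E cont=0 payload=0x2E=46: acc |= 46<<0 -> acc=46 shift=7 [end]
Varint 3: bytes[3:4] = 2E -> value 46 (1 byte(s))
  byte[4]=0xE9 cont=1 payload=0x69=105: acc |= 105<<0 -> acc=105 shift=7
  byte[5]=0xA1 cont=1 payload=0x21=33: acc |= 33<<7 -> acc=4329 shift=14
  byte[6]=0x6E cont=0 payload=0x6E=110: acc |= 110<<14 -> acc=1806569 shift=21 [end]
Varint 4: bytes[4:7] = E9 A1 6E -> value 1806569 (3 byte(s))
  byte[7]=0x9C cont=1 payload=0x1C=28: acc |= 28<<0 -> acc=28 shift=7
  byte[8]=0x01 cont=0 payload=0x01=1: acc |= 1<<7 -> acc=156 shift=14 [end]
Varint 5: bytes[7:9] = 9C 01 -> value 156 (2 byte(s))
  byte[9]=0xB2 cont=1 payload=0x32=50: acc |= 50<<0 -> acc=50 shift=7
  byte[10]=0x93 cont=1 payload=0x13=19: acc |= 19<<7 -> acc=2482 shift=14
  byte[11]=0x7C cont=0 payload=0x7C=124: acc |= 124<<14 -> acc=2034098 shift=21 [end]
Varint 6: bytes[9:12] = B2 93 7C -> value 2034098 (3 byte(s))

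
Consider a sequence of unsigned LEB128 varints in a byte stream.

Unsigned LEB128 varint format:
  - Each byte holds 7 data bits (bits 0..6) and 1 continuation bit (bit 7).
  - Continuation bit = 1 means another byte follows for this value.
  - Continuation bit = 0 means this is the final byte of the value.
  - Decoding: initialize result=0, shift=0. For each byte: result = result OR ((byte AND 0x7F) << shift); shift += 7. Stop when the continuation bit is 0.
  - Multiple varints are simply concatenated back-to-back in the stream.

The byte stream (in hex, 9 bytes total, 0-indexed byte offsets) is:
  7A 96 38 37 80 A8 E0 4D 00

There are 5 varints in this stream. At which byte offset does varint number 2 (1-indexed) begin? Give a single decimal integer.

  byte[0]=0x7A cont=0 payload=0x7A=122: acc |= 122<<0 -> acc=122 shift=7 [end]
Varint 1: bytes[0:1] = 7A -> value 122 (1 byte(s))
  byte[1]=0x96 cont=1 payload=0x16=22: acc |= 22<<0 -> acc=22 shift=7
  byte[2]=0x38 cont=0 payload=0x38=56: acc |= 56<<7 -> acc=7190 shift=14 [end]
Varint 2: bytes[1:3] = 96 38 -> value 7190 (2 byte(s))
  byte[3]=0x37 cont=0 payload=0x37=55: acc |= 55<<0 -> acc=55 shift=7 [end]
Varint 3: bytes[3:4] = 37 -> value 55 (1 byte(s))
  byte[4]=0x80 cont=1 payload=0x00=0: acc |= 0<<0 -> acc=0 shift=7
  byte[5]=0xA8 cont=1 payload=0x28=40: acc |= 40<<7 -> acc=5120 shift=14
  byte[6]=0xE0 cont=1 payload=0x60=96: acc |= 96<<14 -> acc=1577984 shift=21
  byte[7]=0x4D cont=0 payload=0x4D=77: acc |= 77<<21 -> acc=163058688 shift=28 [end]
Varint 4: bytes[4:8] = 80 A8 E0 4D -> value 163058688 (4 byte(s))
  byte[8]=0x00 cont=0 payload=0x00=0: acc |= 0<<0 -> acc=0 shift=7 [end]
Varint 5: bytes[8:9] = 00 -> value 0 (1 byte(s))

Answer: 1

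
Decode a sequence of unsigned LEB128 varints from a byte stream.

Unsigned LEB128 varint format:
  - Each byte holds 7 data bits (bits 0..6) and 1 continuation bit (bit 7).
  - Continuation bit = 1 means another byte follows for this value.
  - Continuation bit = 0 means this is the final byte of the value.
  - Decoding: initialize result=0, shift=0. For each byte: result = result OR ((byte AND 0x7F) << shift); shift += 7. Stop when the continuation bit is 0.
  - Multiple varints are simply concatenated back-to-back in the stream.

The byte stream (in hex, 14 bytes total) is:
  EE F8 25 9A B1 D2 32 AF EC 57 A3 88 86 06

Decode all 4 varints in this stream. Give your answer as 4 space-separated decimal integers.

  byte[0]=0xEE cont=1 payload=0x6E=110: acc |= 110<<0 -> acc=110 shift=7
  byte[1]=0xF8 cont=1 payload=0x78=120: acc |= 120<<7 -> acc=15470 shift=14
  byte[2]=0x25 cont=0 payload=0x25=37: acc |= 37<<14 -> acc=621678 shift=21 [end]
Varint 1: bytes[0:3] = EE F8 25 -> value 621678 (3 byte(s))
  byte[3]=0x9A cont=1 payload=0x1A=26: acc |= 26<<0 -> acc=26 shift=7
  byte[4]=0xB1 cont=1 payload=0x31=49: acc |= 49<<7 -> acc=6298 shift=14
  byte[5]=0xD2 cont=1 payload=0x52=82: acc |= 82<<14 -> acc=1349786 shift=21
  byte[6]=0x32 cont=0 payload=0x32=50: acc |= 50<<21 -> acc=106207386 shift=28 [end]
Varint 2: bytes[3:7] = 9A B1 D2 32 -> value 106207386 (4 byte(s))
  byte[7]=0xAF cont=1 payload=0x2F=47: acc |= 47<<0 -> acc=47 shift=7
  byte[8]=0xEC cont=1 payload=0x6C=108: acc |= 108<<7 -> acc=13871 shift=14
  byte[9]=0x57 cont=0 payload=0x57=87: acc |= 87<<14 -> acc=1439279 shift=21 [end]
Varint 3: bytes[7:10] = AF EC 57 -> value 1439279 (3 byte(s))
  byte[10]=0xA3 cont=1 payload=0x23=35: acc |= 35<<0 -> acc=35 shift=7
  byte[11]=0x88 cont=1 payload=0x08=8: acc |= 8<<7 -> acc=1059 shift=14
  byte[12]=0x86 cont=1 payload=0x06=6: acc |= 6<<14 -> acc=99363 shift=21
  byte[13]=0x06 cont=0 payload=0x06=6: acc |= 6<<21 -> acc=12682275 shift=28 [end]
Varint 4: bytes[10:14] = A3 88 86 06 -> value 12682275 (4 byte(s))

Answer: 621678 106207386 1439279 12682275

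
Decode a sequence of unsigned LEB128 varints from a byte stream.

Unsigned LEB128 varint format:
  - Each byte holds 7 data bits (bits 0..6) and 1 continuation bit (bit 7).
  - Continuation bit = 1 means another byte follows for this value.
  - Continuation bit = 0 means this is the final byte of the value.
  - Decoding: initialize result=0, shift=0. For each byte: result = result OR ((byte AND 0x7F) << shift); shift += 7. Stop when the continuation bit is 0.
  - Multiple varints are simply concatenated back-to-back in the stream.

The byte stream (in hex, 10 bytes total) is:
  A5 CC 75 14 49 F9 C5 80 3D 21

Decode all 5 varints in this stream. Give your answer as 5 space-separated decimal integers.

Answer: 1926693 20 73 127935225 33

Derivation:
  byte[0]=0xA5 cont=1 payload=0x25=37: acc |= 37<<0 -> acc=37 shift=7
  byte[1]=0xCC cont=1 payload=0x4C=76: acc |= 76<<7 -> acc=9765 shift=14
  byte[2]=0x75 cont=0 payload=0x75=117: acc |= 117<<14 -> acc=1926693 shift=21 [end]
Varint 1: bytes[0:3] = A5 CC 75 -> value 1926693 (3 byte(s))
  byte[3]=0x14 cont=0 payload=0x14=20: acc |= 20<<0 -> acc=20 shift=7 [end]
Varint 2: bytes[3:4] = 14 -> value 20 (1 byte(s))
  byte[4]=0x49 cont=0 payload=0x49=73: acc |= 73<<0 -> acc=73 shift=7 [end]
Varint 3: bytes[4:5] = 49 -> value 73 (1 byte(s))
  byte[5]=0xF9 cont=1 payload=0x79=121: acc |= 121<<0 -> acc=121 shift=7
  byte[6]=0xC5 cont=1 payload=0x45=69: acc |= 69<<7 -> acc=8953 shift=14
  byte[7]=0x80 cont=1 payload=0x00=0: acc |= 0<<14 -> acc=8953 shift=21
  byte[8]=0x3D cont=0 payload=0x3D=61: acc |= 61<<21 -> acc=127935225 shift=28 [end]
Varint 4: bytes[5:9] = F9 C5 80 3D -> value 127935225 (4 byte(s))
  byte[9]=0x21 cont=0 payload=0x21=33: acc |= 33<<0 -> acc=33 shift=7 [end]
Varint 5: bytes[9:10] = 21 -> value 33 (1 byte(s))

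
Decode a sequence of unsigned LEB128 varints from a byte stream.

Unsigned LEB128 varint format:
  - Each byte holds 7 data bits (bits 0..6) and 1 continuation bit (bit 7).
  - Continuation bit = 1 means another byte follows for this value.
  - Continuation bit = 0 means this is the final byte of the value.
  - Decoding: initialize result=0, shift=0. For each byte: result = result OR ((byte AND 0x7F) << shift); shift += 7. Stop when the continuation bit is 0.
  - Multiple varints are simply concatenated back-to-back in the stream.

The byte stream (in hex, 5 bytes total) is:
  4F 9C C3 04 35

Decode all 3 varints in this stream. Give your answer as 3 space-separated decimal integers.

  byte[0]=0x4F cont=0 payload=0x4F=79: acc |= 79<<0 -> acc=79 shift=7 [end]
Varint 1: bytes[0:1] = 4F -> value 79 (1 byte(s))
  byte[1]=0x9C cont=1 payload=0x1C=28: acc |= 28<<0 -> acc=28 shift=7
  byte[2]=0xC3 cont=1 payload=0x43=67: acc |= 67<<7 -> acc=8604 shift=14
  byte[3]=0x04 cont=0 payload=0x04=4: acc |= 4<<14 -> acc=74140 shift=21 [end]
Varint 2: bytes[1:4] = 9C C3 04 -> value 74140 (3 byte(s))
  byte[4]=0x35 cont=0 payload=0x35=53: acc |= 53<<0 -> acc=53 shift=7 [end]
Varint 3: bytes[4:5] = 35 -> value 53 (1 byte(s))

Answer: 79 74140 53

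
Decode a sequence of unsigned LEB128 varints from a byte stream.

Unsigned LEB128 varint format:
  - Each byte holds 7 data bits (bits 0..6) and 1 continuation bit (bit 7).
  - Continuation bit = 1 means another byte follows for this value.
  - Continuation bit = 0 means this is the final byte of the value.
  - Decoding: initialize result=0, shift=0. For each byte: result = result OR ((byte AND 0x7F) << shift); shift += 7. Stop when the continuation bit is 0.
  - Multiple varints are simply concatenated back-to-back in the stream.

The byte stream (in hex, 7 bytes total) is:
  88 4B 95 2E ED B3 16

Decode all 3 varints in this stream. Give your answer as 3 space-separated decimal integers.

Answer: 9608 5909 367085

Derivation:
  byte[0]=0x88 cont=1 payload=0x08=8: acc |= 8<<0 -> acc=8 shift=7
  byte[1]=0x4B cont=0 payload=0x4B=75: acc |= 75<<7 -> acc=9608 shift=14 [end]
Varint 1: bytes[0:2] = 88 4B -> value 9608 (2 byte(s))
  byte[2]=0x95 cont=1 payload=0x15=21: acc |= 21<<0 -> acc=21 shift=7
  byte[3]=0x2E cont=0 payload=0x2E=46: acc |= 46<<7 -> acc=5909 shift=14 [end]
Varint 2: bytes[2:4] = 95 2E -> value 5909 (2 byte(s))
  byte[4]=0xED cont=1 payload=0x6D=109: acc |= 109<<0 -> acc=109 shift=7
  byte[5]=0xB3 cont=1 payload=0x33=51: acc |= 51<<7 -> acc=6637 shift=14
  byte[6]=0x16 cont=0 payload=0x16=22: acc |= 22<<14 -> acc=367085 shift=21 [end]
Varint 3: bytes[4:7] = ED B3 16 -> value 367085 (3 byte(s))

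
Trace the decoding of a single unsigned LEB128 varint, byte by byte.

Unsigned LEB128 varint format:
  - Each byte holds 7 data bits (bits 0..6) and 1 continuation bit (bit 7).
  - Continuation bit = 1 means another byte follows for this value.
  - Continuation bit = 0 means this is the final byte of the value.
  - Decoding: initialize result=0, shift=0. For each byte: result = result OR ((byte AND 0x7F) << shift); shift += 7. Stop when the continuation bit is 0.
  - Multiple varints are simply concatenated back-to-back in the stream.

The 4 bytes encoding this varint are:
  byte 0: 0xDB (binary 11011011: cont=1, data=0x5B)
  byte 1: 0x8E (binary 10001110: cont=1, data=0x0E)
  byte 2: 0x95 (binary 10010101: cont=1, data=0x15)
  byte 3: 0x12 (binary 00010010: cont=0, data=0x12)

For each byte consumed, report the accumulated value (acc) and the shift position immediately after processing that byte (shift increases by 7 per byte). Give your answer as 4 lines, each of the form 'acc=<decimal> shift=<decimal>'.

Answer: acc=91 shift=7
acc=1883 shift=14
acc=345947 shift=21
acc=38094683 shift=28

Derivation:
byte 0=0xDB: payload=0x5B=91, contrib = 91<<0 = 91; acc -> 91, shift -> 7
byte 1=0x8E: payload=0x0E=14, contrib = 14<<7 = 1792; acc -> 1883, shift -> 14
byte 2=0x95: payload=0x15=21, contrib = 21<<14 = 344064; acc -> 345947, shift -> 21
byte 3=0x12: payload=0x12=18, contrib = 18<<21 = 37748736; acc -> 38094683, shift -> 28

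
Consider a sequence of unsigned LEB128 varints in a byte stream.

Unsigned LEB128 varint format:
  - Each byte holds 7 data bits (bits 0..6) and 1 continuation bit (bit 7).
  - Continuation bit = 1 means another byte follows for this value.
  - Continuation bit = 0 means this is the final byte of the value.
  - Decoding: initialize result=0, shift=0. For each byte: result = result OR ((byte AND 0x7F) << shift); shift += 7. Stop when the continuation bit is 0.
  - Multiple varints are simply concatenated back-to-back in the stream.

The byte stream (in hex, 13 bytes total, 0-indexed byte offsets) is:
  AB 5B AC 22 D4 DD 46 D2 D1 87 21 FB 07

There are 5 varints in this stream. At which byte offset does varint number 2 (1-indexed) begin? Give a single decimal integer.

  byte[0]=0xAB cont=1 payload=0x2B=43: acc |= 43<<0 -> acc=43 shift=7
  byte[1]=0x5B cont=0 payload=0x5B=91: acc |= 91<<7 -> acc=11691 shift=14 [end]
Varint 1: bytes[0:2] = AB 5B -> value 11691 (2 byte(s))
  byte[2]=0xAC cont=1 payload=0x2C=44: acc |= 44<<0 -> acc=44 shift=7
  byte[3]=0x22 cont=0 payload=0x22=34: acc |= 34<<7 -> acc=4396 shift=14 [end]
Varint 2: bytes[2:4] = AC 22 -> value 4396 (2 byte(s))
  byte[4]=0xD4 cont=1 payload=0x54=84: acc |= 84<<0 -> acc=84 shift=7
  byte[5]=0xDD cont=1 payload=0x5D=93: acc |= 93<<7 -> acc=11988 shift=14
  byte[6]=0x46 cont=0 payload=0x46=70: acc |= 70<<14 -> acc=1158868 shift=21 [end]
Varint 3: bytes[4:7] = D4 DD 46 -> value 1158868 (3 byte(s))
  byte[7]=0xD2 cont=1 payload=0x52=82: acc |= 82<<0 -> acc=82 shift=7
  byte[8]=0xD1 cont=1 payload=0x51=81: acc |= 81<<7 -> acc=10450 shift=14
  byte[9]=0x87 cont=1 payload=0x07=7: acc |= 7<<14 -> acc=125138 shift=21
  byte[10]=0x21 cont=0 payload=0x21=33: acc |= 33<<21 -> acc=69331154 shift=28 [end]
Varint 4: bytes[7:11] = D2 D1 87 21 -> value 69331154 (4 byte(s))
  byte[11]=0xFB cont=1 payload=0x7B=123: acc |= 123<<0 -> acc=123 shift=7
  byte[12]=0x07 cont=0 payload=0x07=7: acc |= 7<<7 -> acc=1019 shift=14 [end]
Varint 5: bytes[11:13] = FB 07 -> value 1019 (2 byte(s))

Answer: 2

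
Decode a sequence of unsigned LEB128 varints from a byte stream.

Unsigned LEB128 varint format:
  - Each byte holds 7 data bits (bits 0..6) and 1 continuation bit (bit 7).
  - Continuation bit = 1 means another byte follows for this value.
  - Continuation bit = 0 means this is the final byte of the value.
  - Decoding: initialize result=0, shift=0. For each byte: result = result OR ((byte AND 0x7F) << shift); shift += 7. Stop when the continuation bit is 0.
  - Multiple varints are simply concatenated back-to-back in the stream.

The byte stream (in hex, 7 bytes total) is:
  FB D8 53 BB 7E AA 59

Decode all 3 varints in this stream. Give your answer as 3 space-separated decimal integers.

Answer: 1371259 16187 11434

Derivation:
  byte[0]=0xFB cont=1 payload=0x7B=123: acc |= 123<<0 -> acc=123 shift=7
  byte[1]=0xD8 cont=1 payload=0x58=88: acc |= 88<<7 -> acc=11387 shift=14
  byte[2]=0x53 cont=0 payload=0x53=83: acc |= 83<<14 -> acc=1371259 shift=21 [end]
Varint 1: bytes[0:3] = FB D8 53 -> value 1371259 (3 byte(s))
  byte[3]=0xBB cont=1 payload=0x3B=59: acc |= 59<<0 -> acc=59 shift=7
  byte[4]=0x7E cont=0 payload=0x7E=126: acc |= 126<<7 -> acc=16187 shift=14 [end]
Varint 2: bytes[3:5] = BB 7E -> value 16187 (2 byte(s))
  byte[5]=0xAA cont=1 payload=0x2A=42: acc |= 42<<0 -> acc=42 shift=7
  byte[6]=0x59 cont=0 payload=0x59=89: acc |= 89<<7 -> acc=11434 shift=14 [end]
Varint 3: bytes[5:7] = AA 59 -> value 11434 (2 byte(s))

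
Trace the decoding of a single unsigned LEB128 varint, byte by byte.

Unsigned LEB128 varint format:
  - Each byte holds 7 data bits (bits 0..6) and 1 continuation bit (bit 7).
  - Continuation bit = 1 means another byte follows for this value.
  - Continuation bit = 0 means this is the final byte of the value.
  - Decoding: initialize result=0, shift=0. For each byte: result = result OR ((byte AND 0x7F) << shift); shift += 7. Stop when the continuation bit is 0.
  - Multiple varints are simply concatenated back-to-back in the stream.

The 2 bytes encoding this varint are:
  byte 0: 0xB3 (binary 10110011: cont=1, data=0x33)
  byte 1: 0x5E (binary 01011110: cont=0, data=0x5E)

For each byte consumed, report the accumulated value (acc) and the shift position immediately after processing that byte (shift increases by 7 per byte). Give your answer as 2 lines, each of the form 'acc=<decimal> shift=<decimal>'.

byte 0=0xB3: payload=0x33=51, contrib = 51<<0 = 51; acc -> 51, shift -> 7
byte 1=0x5E: payload=0x5E=94, contrib = 94<<7 = 12032; acc -> 12083, shift -> 14

Answer: acc=51 shift=7
acc=12083 shift=14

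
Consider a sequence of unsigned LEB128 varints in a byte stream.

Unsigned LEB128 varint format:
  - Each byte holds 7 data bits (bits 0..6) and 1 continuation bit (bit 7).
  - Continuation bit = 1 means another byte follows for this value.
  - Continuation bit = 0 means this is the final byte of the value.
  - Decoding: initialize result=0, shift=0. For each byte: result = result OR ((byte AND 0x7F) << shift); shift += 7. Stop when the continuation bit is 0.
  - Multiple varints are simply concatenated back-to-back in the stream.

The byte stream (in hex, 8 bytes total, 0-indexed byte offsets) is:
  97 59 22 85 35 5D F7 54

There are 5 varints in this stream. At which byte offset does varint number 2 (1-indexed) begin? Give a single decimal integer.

  byte[0]=0x97 cont=1 payload=0x17=23: acc |= 23<<0 -> acc=23 shift=7
  byte[1]=0x59 cont=0 payload=0x59=89: acc |= 89<<7 -> acc=11415 shift=14 [end]
Varint 1: bytes[0:2] = 97 59 -> value 11415 (2 byte(s))
  byte[2]=0x22 cont=0 payload=0x22=34: acc |= 34<<0 -> acc=34 shift=7 [end]
Varint 2: bytes[2:3] = 22 -> value 34 (1 byte(s))
  byte[3]=0x85 cont=1 payload=0x05=5: acc |= 5<<0 -> acc=5 shift=7
  byte[4]=0x35 cont=0 payload=0x35=53: acc |= 53<<7 -> acc=6789 shift=14 [end]
Varint 3: bytes[3:5] = 85 35 -> value 6789 (2 byte(s))
  byte[5]=0x5D cont=0 payload=0x5D=93: acc |= 93<<0 -> acc=93 shift=7 [end]
Varint 4: bytes[5:6] = 5D -> value 93 (1 byte(s))
  byte[6]=0xF7 cont=1 payload=0x77=119: acc |= 119<<0 -> acc=119 shift=7
  byte[7]=0x54 cont=0 payload=0x54=84: acc |= 84<<7 -> acc=10871 shift=14 [end]
Varint 5: bytes[6:8] = F7 54 -> value 10871 (2 byte(s))

Answer: 2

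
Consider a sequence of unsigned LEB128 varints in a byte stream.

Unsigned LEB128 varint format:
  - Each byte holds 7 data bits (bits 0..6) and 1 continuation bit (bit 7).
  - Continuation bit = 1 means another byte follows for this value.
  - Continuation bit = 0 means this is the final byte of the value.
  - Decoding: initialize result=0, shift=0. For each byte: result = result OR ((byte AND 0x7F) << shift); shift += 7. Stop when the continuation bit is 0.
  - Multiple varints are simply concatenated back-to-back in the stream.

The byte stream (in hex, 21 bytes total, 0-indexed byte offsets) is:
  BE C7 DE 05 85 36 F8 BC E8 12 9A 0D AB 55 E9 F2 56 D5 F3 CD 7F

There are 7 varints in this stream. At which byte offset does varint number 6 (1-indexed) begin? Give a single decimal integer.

Answer: 14

Derivation:
  byte[0]=0xBE cont=1 payload=0x3E=62: acc |= 62<<0 -> acc=62 shift=7
  byte[1]=0xC7 cont=1 payload=0x47=71: acc |= 71<<7 -> acc=9150 shift=14
  byte[2]=0xDE cont=1 payload=0x5E=94: acc |= 94<<14 -> acc=1549246 shift=21
  byte[3]=0x05 cont=0 payload=0x05=5: acc |= 5<<21 -> acc=12035006 shift=28 [end]
Varint 1: bytes[0:4] = BE C7 DE 05 -> value 12035006 (4 byte(s))
  byte[4]=0x85 cont=1 payload=0x05=5: acc |= 5<<0 -> acc=5 shift=7
  byte[5]=0x36 cont=0 payload=0x36=54: acc |= 54<<7 -> acc=6917 shift=14 [end]
Varint 2: bytes[4:6] = 85 36 -> value 6917 (2 byte(s))
  byte[6]=0xF8 cont=1 payload=0x78=120: acc |= 120<<0 -> acc=120 shift=7
  byte[7]=0xBC cont=1 payload=0x3C=60: acc |= 60<<7 -> acc=7800 shift=14
  byte[8]=0xE8 cont=1 payload=0x68=104: acc |= 104<<14 -> acc=1711736 shift=21
  byte[9]=0x12 cont=0 payload=0x12=18: acc |= 18<<21 -> acc=39460472 shift=28 [end]
Varint 3: bytes[6:10] = F8 BC E8 12 -> value 39460472 (4 byte(s))
  byte[10]=0x9A cont=1 payload=0x1A=26: acc |= 26<<0 -> acc=26 shift=7
  byte[11]=0x0D cont=0 payload=0x0D=13: acc |= 13<<7 -> acc=1690 shift=14 [end]
Varint 4: bytes[10:12] = 9A 0D -> value 1690 (2 byte(s))
  byte[12]=0xAB cont=1 payload=0x2B=43: acc |= 43<<0 -> acc=43 shift=7
  byte[13]=0x55 cont=0 payload=0x55=85: acc |= 85<<7 -> acc=10923 shift=14 [end]
Varint 5: bytes[12:14] = AB 55 -> value 10923 (2 byte(s))
  byte[14]=0xE9 cont=1 payload=0x69=105: acc |= 105<<0 -> acc=105 shift=7
  byte[15]=0xF2 cont=1 payload=0x72=114: acc |= 114<<7 -> acc=14697 shift=14
  byte[16]=0x56 cont=0 payload=0x56=86: acc |= 86<<14 -> acc=1423721 shift=21 [end]
Varint 6: bytes[14:17] = E9 F2 56 -> value 1423721 (3 byte(s))
  byte[17]=0xD5 cont=1 payload=0x55=85: acc |= 85<<0 -> acc=85 shift=7
  byte[18]=0xF3 cont=1 payload=0x73=115: acc |= 115<<7 -> acc=14805 shift=14
  byte[19]=0xCD cont=1 payload=0x4D=77: acc |= 77<<14 -> acc=1276373 shift=21
  byte[20]=0x7F cont=0 payload=0x7F=127: acc |= 127<<21 -> acc=267614677 shift=28 [end]
Varint 7: bytes[17:21] = D5 F3 CD 7F -> value 267614677 (4 byte(s))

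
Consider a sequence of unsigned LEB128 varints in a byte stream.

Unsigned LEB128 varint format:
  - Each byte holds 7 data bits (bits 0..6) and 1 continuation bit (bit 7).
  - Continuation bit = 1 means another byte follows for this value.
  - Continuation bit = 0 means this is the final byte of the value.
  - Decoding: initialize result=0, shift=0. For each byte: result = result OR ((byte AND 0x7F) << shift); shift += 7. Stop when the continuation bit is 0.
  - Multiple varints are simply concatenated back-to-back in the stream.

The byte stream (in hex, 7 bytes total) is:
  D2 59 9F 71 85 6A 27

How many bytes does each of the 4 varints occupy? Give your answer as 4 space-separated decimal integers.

Answer: 2 2 2 1

Derivation:
  byte[0]=0xD2 cont=1 payload=0x52=82: acc |= 82<<0 -> acc=82 shift=7
  byte[1]=0x59 cont=0 payload=0x59=89: acc |= 89<<7 -> acc=11474 shift=14 [end]
Varint 1: bytes[0:2] = D2 59 -> value 11474 (2 byte(s))
  byte[2]=0x9F cont=1 payload=0x1F=31: acc |= 31<<0 -> acc=31 shift=7
  byte[3]=0x71 cont=0 payload=0x71=113: acc |= 113<<7 -> acc=14495 shift=14 [end]
Varint 2: bytes[2:4] = 9F 71 -> value 14495 (2 byte(s))
  byte[4]=0x85 cont=1 payload=0x05=5: acc |= 5<<0 -> acc=5 shift=7
  byte[5]=0x6A cont=0 payload=0x6A=106: acc |= 106<<7 -> acc=13573 shift=14 [end]
Varint 3: bytes[4:6] = 85 6A -> value 13573 (2 byte(s))
  byte[6]=0x27 cont=0 payload=0x27=39: acc |= 39<<0 -> acc=39 shift=7 [end]
Varint 4: bytes[6:7] = 27 -> value 39 (1 byte(s))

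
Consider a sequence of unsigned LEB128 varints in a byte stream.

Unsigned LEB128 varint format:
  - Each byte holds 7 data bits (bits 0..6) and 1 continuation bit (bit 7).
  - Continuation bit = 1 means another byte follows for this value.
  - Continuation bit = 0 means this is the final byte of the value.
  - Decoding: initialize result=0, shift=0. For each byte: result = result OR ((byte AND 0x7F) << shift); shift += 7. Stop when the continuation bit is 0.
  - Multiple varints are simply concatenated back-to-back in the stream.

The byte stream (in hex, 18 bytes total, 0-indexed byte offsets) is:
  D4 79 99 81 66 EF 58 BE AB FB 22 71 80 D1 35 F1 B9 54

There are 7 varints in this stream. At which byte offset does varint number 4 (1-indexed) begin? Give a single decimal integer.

Answer: 7

Derivation:
  byte[0]=0xD4 cont=1 payload=0x54=84: acc |= 84<<0 -> acc=84 shift=7
  byte[1]=0x79 cont=0 payload=0x79=121: acc |= 121<<7 -> acc=15572 shift=14 [end]
Varint 1: bytes[0:2] = D4 79 -> value 15572 (2 byte(s))
  byte[2]=0x99 cont=1 payload=0x19=25: acc |= 25<<0 -> acc=25 shift=7
  byte[3]=0x81 cont=1 payload=0x01=1: acc |= 1<<7 -> acc=153 shift=14
  byte[4]=0x66 cont=0 payload=0x66=102: acc |= 102<<14 -> acc=1671321 shift=21 [end]
Varint 2: bytes[2:5] = 99 81 66 -> value 1671321 (3 byte(s))
  byte[5]=0xEF cont=1 payload=0x6F=111: acc |= 111<<0 -> acc=111 shift=7
  byte[6]=0x58 cont=0 payload=0x58=88: acc |= 88<<7 -> acc=11375 shift=14 [end]
Varint 3: bytes[5:7] = EF 58 -> value 11375 (2 byte(s))
  byte[7]=0xBE cont=1 payload=0x3E=62: acc |= 62<<0 -> acc=62 shift=7
  byte[8]=0xAB cont=1 payload=0x2B=43: acc |= 43<<7 -> acc=5566 shift=14
  byte[9]=0xFB cont=1 payload=0x7B=123: acc |= 123<<14 -> acc=2020798 shift=21
  byte[10]=0x22 cont=0 payload=0x22=34: acc |= 34<<21 -> acc=73323966 shift=28 [end]
Varint 4: bytes[7:11] = BE AB FB 22 -> value 73323966 (4 byte(s))
  byte[11]=0x71 cont=0 payload=0x71=113: acc |= 113<<0 -> acc=113 shift=7 [end]
Varint 5: bytes[11:12] = 71 -> value 113 (1 byte(s))
  byte[12]=0x80 cont=1 payload=0x00=0: acc |= 0<<0 -> acc=0 shift=7
  byte[13]=0xD1 cont=1 payload=0x51=81: acc |= 81<<7 -> acc=10368 shift=14
  byte[14]=0x35 cont=0 payload=0x35=53: acc |= 53<<14 -> acc=878720 shift=21 [end]
Varint 6: bytes[12:15] = 80 D1 35 -> value 878720 (3 byte(s))
  byte[15]=0xF1 cont=1 payload=0x71=113: acc |= 113<<0 -> acc=113 shift=7
  byte[16]=0xB9 cont=1 payload=0x39=57: acc |= 57<<7 -> acc=7409 shift=14
  byte[17]=0x54 cont=0 payload=0x54=84: acc |= 84<<14 -> acc=1383665 shift=21 [end]
Varint 7: bytes[15:18] = F1 B9 54 -> value 1383665 (3 byte(s))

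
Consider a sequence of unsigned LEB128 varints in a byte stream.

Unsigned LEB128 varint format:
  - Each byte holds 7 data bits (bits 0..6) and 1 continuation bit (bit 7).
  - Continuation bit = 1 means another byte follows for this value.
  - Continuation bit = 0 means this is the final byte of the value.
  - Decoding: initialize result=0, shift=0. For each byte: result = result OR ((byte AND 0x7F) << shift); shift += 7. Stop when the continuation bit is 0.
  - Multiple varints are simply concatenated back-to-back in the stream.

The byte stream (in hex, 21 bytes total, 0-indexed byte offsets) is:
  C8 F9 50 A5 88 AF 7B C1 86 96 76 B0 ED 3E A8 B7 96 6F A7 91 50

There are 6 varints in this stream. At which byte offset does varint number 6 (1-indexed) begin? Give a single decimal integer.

Answer: 18

Derivation:
  byte[0]=0xC8 cont=1 payload=0x48=72: acc |= 72<<0 -> acc=72 shift=7
  byte[1]=0xF9 cont=1 payload=0x79=121: acc |= 121<<7 -> acc=15560 shift=14
  byte[2]=0x50 cont=0 payload=0x50=80: acc |= 80<<14 -> acc=1326280 shift=21 [end]
Varint 1: bytes[0:3] = C8 F9 50 -> value 1326280 (3 byte(s))
  byte[3]=0xA5 cont=1 payload=0x25=37: acc |= 37<<0 -> acc=37 shift=7
  byte[4]=0x88 cont=1 payload=0x08=8: acc |= 8<<7 -> acc=1061 shift=14
  byte[5]=0xAF cont=1 payload=0x2F=47: acc |= 47<<14 -> acc=771109 shift=21
  byte[6]=0x7B cont=0 payload=0x7B=123: acc |= 123<<21 -> acc=258720805 shift=28 [end]
Varint 2: bytes[3:7] = A5 88 AF 7B -> value 258720805 (4 byte(s))
  byte[7]=0xC1 cont=1 payload=0x41=65: acc |= 65<<0 -> acc=65 shift=7
  byte[8]=0x86 cont=1 payload=0x06=6: acc |= 6<<7 -> acc=833 shift=14
  byte[9]=0x96 cont=1 payload=0x16=22: acc |= 22<<14 -> acc=361281 shift=21
  byte[10]=0x76 cont=0 payload=0x76=118: acc |= 118<<21 -> acc=247825217 shift=28 [end]
Varint 3: bytes[7:11] = C1 86 96 76 -> value 247825217 (4 byte(s))
  byte[11]=0xB0 cont=1 payload=0x30=48: acc |= 48<<0 -> acc=48 shift=7
  byte[12]=0xED cont=1 payload=0x6D=109: acc |= 109<<7 -> acc=14000 shift=14
  byte[13]=0x3E cont=0 payload=0x3E=62: acc |= 62<<14 -> acc=1029808 shift=21 [end]
Varint 4: bytes[11:14] = B0 ED 3E -> value 1029808 (3 byte(s))
  byte[14]=0xA8 cont=1 payload=0x28=40: acc |= 40<<0 -> acc=40 shift=7
  byte[15]=0xB7 cont=1 payload=0x37=55: acc |= 55<<7 -> acc=7080 shift=14
  byte[16]=0x96 cont=1 payload=0x16=22: acc |= 22<<14 -> acc=367528 shift=21
  byte[17]=0x6F cont=0 payload=0x6F=111: acc |= 111<<21 -> acc=233151400 shift=28 [end]
Varint 5: bytes[14:18] = A8 B7 96 6F -> value 233151400 (4 byte(s))
  byte[18]=0xA7 cont=1 payload=0x27=39: acc |= 39<<0 -> acc=39 shift=7
  byte[19]=0x91 cont=1 payload=0x11=17: acc |= 17<<7 -> acc=2215 shift=14
  byte[20]=0x50 cont=0 payload=0x50=80: acc |= 80<<14 -> acc=1312935 shift=21 [end]
Varint 6: bytes[18:21] = A7 91 50 -> value 1312935 (3 byte(s))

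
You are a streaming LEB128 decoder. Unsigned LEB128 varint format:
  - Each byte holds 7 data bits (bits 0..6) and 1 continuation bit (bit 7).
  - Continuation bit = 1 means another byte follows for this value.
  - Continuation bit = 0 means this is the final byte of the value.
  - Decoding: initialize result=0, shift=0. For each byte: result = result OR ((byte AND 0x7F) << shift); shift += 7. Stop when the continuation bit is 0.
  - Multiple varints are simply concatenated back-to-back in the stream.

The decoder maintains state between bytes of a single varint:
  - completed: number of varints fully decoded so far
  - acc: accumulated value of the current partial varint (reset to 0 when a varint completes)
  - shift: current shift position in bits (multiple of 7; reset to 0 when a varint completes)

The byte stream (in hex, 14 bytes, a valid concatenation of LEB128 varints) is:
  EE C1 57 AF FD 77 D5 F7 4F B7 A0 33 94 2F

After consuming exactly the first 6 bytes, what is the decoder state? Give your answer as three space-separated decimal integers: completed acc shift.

Answer: 2 0 0

Derivation:
byte[0]=0xEE cont=1 payload=0x6E: acc |= 110<<0 -> completed=0 acc=110 shift=7
byte[1]=0xC1 cont=1 payload=0x41: acc |= 65<<7 -> completed=0 acc=8430 shift=14
byte[2]=0x57 cont=0 payload=0x57: varint #1 complete (value=1433838); reset -> completed=1 acc=0 shift=0
byte[3]=0xAF cont=1 payload=0x2F: acc |= 47<<0 -> completed=1 acc=47 shift=7
byte[4]=0xFD cont=1 payload=0x7D: acc |= 125<<7 -> completed=1 acc=16047 shift=14
byte[5]=0x77 cont=0 payload=0x77: varint #2 complete (value=1965743); reset -> completed=2 acc=0 shift=0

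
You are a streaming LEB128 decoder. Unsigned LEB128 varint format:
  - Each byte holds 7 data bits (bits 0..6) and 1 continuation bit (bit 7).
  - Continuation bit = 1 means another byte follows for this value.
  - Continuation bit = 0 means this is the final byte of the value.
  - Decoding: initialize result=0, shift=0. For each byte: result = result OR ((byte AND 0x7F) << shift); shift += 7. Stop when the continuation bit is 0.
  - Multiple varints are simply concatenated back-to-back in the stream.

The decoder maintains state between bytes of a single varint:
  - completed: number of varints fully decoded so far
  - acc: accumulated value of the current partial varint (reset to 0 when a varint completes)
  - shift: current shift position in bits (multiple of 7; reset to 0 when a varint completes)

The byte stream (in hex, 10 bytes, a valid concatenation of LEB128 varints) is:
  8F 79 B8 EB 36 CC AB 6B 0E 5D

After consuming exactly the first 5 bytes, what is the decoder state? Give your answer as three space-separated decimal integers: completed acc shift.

byte[0]=0x8F cont=1 payload=0x0F: acc |= 15<<0 -> completed=0 acc=15 shift=7
byte[1]=0x79 cont=0 payload=0x79: varint #1 complete (value=15503); reset -> completed=1 acc=0 shift=0
byte[2]=0xB8 cont=1 payload=0x38: acc |= 56<<0 -> completed=1 acc=56 shift=7
byte[3]=0xEB cont=1 payload=0x6B: acc |= 107<<7 -> completed=1 acc=13752 shift=14
byte[4]=0x36 cont=0 payload=0x36: varint #2 complete (value=898488); reset -> completed=2 acc=0 shift=0

Answer: 2 0 0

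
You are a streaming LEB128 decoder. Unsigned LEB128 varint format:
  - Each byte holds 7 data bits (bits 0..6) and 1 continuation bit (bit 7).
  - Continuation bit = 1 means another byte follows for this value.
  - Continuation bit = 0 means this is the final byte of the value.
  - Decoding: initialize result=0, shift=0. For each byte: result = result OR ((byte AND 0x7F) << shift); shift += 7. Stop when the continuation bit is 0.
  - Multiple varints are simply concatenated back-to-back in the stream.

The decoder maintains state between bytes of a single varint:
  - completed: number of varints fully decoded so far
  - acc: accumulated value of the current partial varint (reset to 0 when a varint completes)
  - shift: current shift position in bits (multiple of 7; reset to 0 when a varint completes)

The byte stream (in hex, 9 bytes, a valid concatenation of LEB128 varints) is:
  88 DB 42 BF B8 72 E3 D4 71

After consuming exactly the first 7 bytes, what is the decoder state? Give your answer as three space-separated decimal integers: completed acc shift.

Answer: 2 99 7

Derivation:
byte[0]=0x88 cont=1 payload=0x08: acc |= 8<<0 -> completed=0 acc=8 shift=7
byte[1]=0xDB cont=1 payload=0x5B: acc |= 91<<7 -> completed=0 acc=11656 shift=14
byte[2]=0x42 cont=0 payload=0x42: varint #1 complete (value=1093000); reset -> completed=1 acc=0 shift=0
byte[3]=0xBF cont=1 payload=0x3F: acc |= 63<<0 -> completed=1 acc=63 shift=7
byte[4]=0xB8 cont=1 payload=0x38: acc |= 56<<7 -> completed=1 acc=7231 shift=14
byte[5]=0x72 cont=0 payload=0x72: varint #2 complete (value=1875007); reset -> completed=2 acc=0 shift=0
byte[6]=0xE3 cont=1 payload=0x63: acc |= 99<<0 -> completed=2 acc=99 shift=7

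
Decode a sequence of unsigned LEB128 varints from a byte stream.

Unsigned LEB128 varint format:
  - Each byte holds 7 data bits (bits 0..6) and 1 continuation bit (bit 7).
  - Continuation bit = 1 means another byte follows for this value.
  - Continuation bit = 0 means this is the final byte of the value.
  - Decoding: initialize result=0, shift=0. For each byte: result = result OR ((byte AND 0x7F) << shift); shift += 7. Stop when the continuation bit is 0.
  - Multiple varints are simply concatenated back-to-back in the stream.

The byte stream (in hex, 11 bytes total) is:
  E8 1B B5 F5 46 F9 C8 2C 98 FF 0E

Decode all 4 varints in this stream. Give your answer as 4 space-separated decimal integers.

  byte[0]=0xE8 cont=1 payload=0x68=104: acc |= 104<<0 -> acc=104 shift=7
  byte[1]=0x1B cont=0 payload=0x1B=27: acc |= 27<<7 -> acc=3560 shift=14 [end]
Varint 1: bytes[0:2] = E8 1B -> value 3560 (2 byte(s))
  byte[2]=0xB5 cont=1 payload=0x35=53: acc |= 53<<0 -> acc=53 shift=7
  byte[3]=0xF5 cont=1 payload=0x75=117: acc |= 117<<7 -> acc=15029 shift=14
  byte[4]=0x46 cont=0 payload=0x46=70: acc |= 70<<14 -> acc=1161909 shift=21 [end]
Varint 2: bytes[2:5] = B5 F5 46 -> value 1161909 (3 byte(s))
  byte[5]=0xF9 cont=1 payload=0x79=121: acc |= 121<<0 -> acc=121 shift=7
  byte[6]=0xC8 cont=1 payload=0x48=72: acc |= 72<<7 -> acc=9337 shift=14
  byte[7]=0x2C cont=0 payload=0x2C=44: acc |= 44<<14 -> acc=730233 shift=21 [end]
Varint 3: bytes[5:8] = F9 C8 2C -> value 730233 (3 byte(s))
  byte[8]=0x98 cont=1 payload=0x18=24: acc |= 24<<0 -> acc=24 shift=7
  byte[9]=0xFF cont=1 payload=0x7F=127: acc |= 127<<7 -> acc=16280 shift=14
  byte[10]=0x0E cont=0 payload=0x0E=14: acc |= 14<<14 -> acc=245656 shift=21 [end]
Varint 4: bytes[8:11] = 98 FF 0E -> value 245656 (3 byte(s))

Answer: 3560 1161909 730233 245656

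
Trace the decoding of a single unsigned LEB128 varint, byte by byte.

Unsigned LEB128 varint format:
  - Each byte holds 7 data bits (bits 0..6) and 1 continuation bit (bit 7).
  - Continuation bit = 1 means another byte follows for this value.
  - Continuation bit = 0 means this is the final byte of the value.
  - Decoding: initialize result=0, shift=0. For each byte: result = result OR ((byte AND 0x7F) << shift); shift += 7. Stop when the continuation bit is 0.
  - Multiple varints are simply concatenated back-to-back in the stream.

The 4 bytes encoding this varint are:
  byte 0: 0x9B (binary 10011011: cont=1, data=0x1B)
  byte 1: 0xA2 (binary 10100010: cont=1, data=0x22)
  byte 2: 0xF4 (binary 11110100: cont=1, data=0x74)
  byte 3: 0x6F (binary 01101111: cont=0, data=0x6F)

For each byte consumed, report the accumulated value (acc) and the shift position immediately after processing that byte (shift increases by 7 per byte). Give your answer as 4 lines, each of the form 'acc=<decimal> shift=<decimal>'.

Answer: acc=27 shift=7
acc=4379 shift=14
acc=1904923 shift=21
acc=234688795 shift=28

Derivation:
byte 0=0x9B: payload=0x1B=27, contrib = 27<<0 = 27; acc -> 27, shift -> 7
byte 1=0xA2: payload=0x22=34, contrib = 34<<7 = 4352; acc -> 4379, shift -> 14
byte 2=0xF4: payload=0x74=116, contrib = 116<<14 = 1900544; acc -> 1904923, shift -> 21
byte 3=0x6F: payload=0x6F=111, contrib = 111<<21 = 232783872; acc -> 234688795, shift -> 28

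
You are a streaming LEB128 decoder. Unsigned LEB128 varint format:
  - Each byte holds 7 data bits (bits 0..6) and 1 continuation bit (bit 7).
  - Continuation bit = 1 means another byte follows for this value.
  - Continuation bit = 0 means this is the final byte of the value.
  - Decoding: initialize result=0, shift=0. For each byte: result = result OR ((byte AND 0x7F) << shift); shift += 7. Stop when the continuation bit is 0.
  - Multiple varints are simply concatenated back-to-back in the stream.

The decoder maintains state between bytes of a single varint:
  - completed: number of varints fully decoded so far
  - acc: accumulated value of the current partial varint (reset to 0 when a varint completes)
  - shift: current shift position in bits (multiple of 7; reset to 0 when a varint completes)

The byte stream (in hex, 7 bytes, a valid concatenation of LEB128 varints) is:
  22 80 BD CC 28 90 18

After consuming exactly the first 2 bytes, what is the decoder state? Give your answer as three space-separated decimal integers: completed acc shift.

Answer: 1 0 7

Derivation:
byte[0]=0x22 cont=0 payload=0x22: varint #1 complete (value=34); reset -> completed=1 acc=0 shift=0
byte[1]=0x80 cont=1 payload=0x00: acc |= 0<<0 -> completed=1 acc=0 shift=7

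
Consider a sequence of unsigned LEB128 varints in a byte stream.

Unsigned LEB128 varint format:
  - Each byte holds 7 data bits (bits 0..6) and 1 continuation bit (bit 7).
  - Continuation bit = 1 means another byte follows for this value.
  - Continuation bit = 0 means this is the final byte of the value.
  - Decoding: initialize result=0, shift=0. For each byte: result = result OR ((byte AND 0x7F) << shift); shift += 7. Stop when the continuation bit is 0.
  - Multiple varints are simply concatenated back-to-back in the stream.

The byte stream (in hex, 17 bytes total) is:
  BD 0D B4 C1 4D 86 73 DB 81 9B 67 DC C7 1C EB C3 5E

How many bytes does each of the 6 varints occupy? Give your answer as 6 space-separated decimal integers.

  byte[0]=0xBD cont=1 payload=0x3D=61: acc |= 61<<0 -> acc=61 shift=7
  byte[1]=0x0D cont=0 payload=0x0D=13: acc |= 13<<7 -> acc=1725 shift=14 [end]
Varint 1: bytes[0:2] = BD 0D -> value 1725 (2 byte(s))
  byte[2]=0xB4 cont=1 payload=0x34=52: acc |= 52<<0 -> acc=52 shift=7
  byte[3]=0xC1 cont=1 payload=0x41=65: acc |= 65<<7 -> acc=8372 shift=14
  byte[4]=0x4D cont=0 payload=0x4D=77: acc |= 77<<14 -> acc=1269940 shift=21 [end]
Varint 2: bytes[2:5] = B4 C1 4D -> value 1269940 (3 byte(s))
  byte[5]=0x86 cont=1 payload=0x06=6: acc |= 6<<0 -> acc=6 shift=7
  byte[6]=0x73 cont=0 payload=0x73=115: acc |= 115<<7 -> acc=14726 shift=14 [end]
Varint 3: bytes[5:7] = 86 73 -> value 14726 (2 byte(s))
  byte[7]=0xDB cont=1 payload=0x5B=91: acc |= 91<<0 -> acc=91 shift=7
  byte[8]=0x81 cont=1 payload=0x01=1: acc |= 1<<7 -> acc=219 shift=14
  byte[9]=0x9B cont=1 payload=0x1B=27: acc |= 27<<14 -> acc=442587 shift=21
  byte[10]=0x67 cont=0 payload=0x67=103: acc |= 103<<21 -> acc=216449243 shift=28 [end]
Varint 4: bytes[7:11] = DB 81 9B 67 -> value 216449243 (4 byte(s))
  byte[11]=0xDC cont=1 payload=0x5C=92: acc |= 92<<0 -> acc=92 shift=7
  byte[12]=0xC7 cont=1 payload=0x47=71: acc |= 71<<7 -> acc=9180 shift=14
  byte[13]=0x1C cont=0 payload=0x1C=28: acc |= 28<<14 -> acc=467932 shift=21 [end]
Varint 5: bytes[11:14] = DC C7 1C -> value 467932 (3 byte(s))
  byte[14]=0xEB cont=1 payload=0x6B=107: acc |= 107<<0 -> acc=107 shift=7
  byte[15]=0xC3 cont=1 payload=0x43=67: acc |= 67<<7 -> acc=8683 shift=14
  byte[16]=0x5E cont=0 payload=0x5E=94: acc |= 94<<14 -> acc=1548779 shift=21 [end]
Varint 6: bytes[14:17] = EB C3 5E -> value 1548779 (3 byte(s))

Answer: 2 3 2 4 3 3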